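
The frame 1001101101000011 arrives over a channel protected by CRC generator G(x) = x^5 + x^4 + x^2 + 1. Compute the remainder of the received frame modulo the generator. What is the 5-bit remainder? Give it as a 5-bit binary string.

00000

Modulo-2 division of 1001101101000011 by 110101:
  pos 0: 100110 XOR 110101 = 010011
  pos 1: 100111 XOR 110101 = 010010
  pos 2: 100101 XOR 110101 = 010000
  pos 3: 100000 XOR 110101 = 010101
  pos 4: 101011 XOR 110101 = 011110
  pos 5: 111100 XOR 110101 = 001001
  pos 7: 100100 XOR 110101 = 010001
  pos 8: 100010 XOR 110101 = 010111
  pos 9: 101111 XOR 110101 = 011010
  pos 10: 110101 XOR 110101 = 000000
Remainder = 00000 (zero — the frame passes the CRC check).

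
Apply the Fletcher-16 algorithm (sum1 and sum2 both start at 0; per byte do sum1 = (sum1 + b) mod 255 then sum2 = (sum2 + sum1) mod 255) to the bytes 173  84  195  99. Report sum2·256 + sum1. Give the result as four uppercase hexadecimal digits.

Running sums (mod 255):
  after byte 0 (173): sum1=173, sum2=173
  after byte 1 (84): sum1=2, sum2=175
  after byte 2 (195): sum1=197, sum2=117
  after byte 3 (99): sum1=41, sum2=158
Checksum = sum2·256 + sum1 = 158·256 + 41 = 40489 = 0x9E29.

9E29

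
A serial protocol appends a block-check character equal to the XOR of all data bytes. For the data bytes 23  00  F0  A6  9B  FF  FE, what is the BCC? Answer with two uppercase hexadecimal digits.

EF

XOR the bytes together:
  start with 0x23
  0x23 ⊕ 0x00 = 0x23
  0x23 ⊕ 0xF0 = 0xD3
  0xD3 ⊕ 0xA6 = 0x75
  0x75 ⊕ 0x9B = 0xEE
  0xEE ⊕ 0xFF = 0x11
  0x11 ⊕ 0xFE = 0xEF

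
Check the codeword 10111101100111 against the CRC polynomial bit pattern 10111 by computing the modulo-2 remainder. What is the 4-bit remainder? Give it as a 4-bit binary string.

0000

Modulo-2 division of 10111101100111 by 10111:
  pos 0: 10111 XOR 10111 = 00000
  pos 5: 10110 XOR 10111 = 00001
  pos 9: 10111 XOR 10111 = 00000
Remainder = 0000 (zero — the frame passes the CRC check).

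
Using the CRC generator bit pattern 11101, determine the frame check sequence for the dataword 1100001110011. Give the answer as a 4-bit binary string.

Append 4 zeros: 11000011100110000. Divide by 11101 (XOR where the leading bit is 1):
  pos 0: 11000 XOR 11101 = 00101
  pos 2: 10101 XOR 11101 = 01000
  pos 3: 10001 XOR 11101 = 01100
  pos 4: 11001 XOR 11101 = 00100
  pos 6: 10000 XOR 11101 = 01101
  pos 7: 11011 XOR 11101 = 00110
  pos 9: 11010 XOR 11101 = 00111
  pos 11: 11100 XOR 11101 = 00001
Remainder (last 4 bits) = 0010. This is the CRC / FCS.

0010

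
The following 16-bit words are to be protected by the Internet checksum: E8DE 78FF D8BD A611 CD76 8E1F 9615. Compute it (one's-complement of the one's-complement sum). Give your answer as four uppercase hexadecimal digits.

2DA6

One's-complement addition (fold any carry out of bit 15 back into bit 0):
  0xE8DE + 0x78FF = 0x161DD → wrap carry → 0x61DE
  0x61DE + 0xD8BD = 0x13A9B → wrap carry → 0x3A9C
  0x3A9C + 0xA611 = 0x0E0AD
  0xE0AD + 0xCD76 = 0x1AE23 → wrap carry → 0xAE24
  0xAE24 + 0x8E1F = 0x13C43 → wrap carry → 0x3C44
  0x3C44 + 0x9615 = 0x0D259
One's-complement sum = 0xD259.
Checksum = ~0xD259 & 0xFFFF = 0x2DA6.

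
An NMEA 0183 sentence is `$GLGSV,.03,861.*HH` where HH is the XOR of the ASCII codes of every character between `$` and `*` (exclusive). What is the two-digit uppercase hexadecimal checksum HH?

75

XOR the ASCII codes of the payload characters:
  'G' = 0x47 → acc = 0x47
  'L' = 0x4C → acc = 0x0B
  'G' = 0x47 → acc = 0x4C
  'S' = 0x53 → acc = 0x1F
  'V' = 0x56 → acc = 0x49
  ',' = 0x2C → acc = 0x65
  '.' = 0x2E → acc = 0x4B
  '0' = 0x30 → acc = 0x7B
  '3' = 0x33 → acc = 0x48
  ',' = 0x2C → acc = 0x64
  '8' = 0x38 → acc = 0x5C
  '6' = 0x36 → acc = 0x6A
  '1' = 0x31 → acc = 0x5B
  '.' = 0x2E → acc = 0x75
Checksum = 0x75.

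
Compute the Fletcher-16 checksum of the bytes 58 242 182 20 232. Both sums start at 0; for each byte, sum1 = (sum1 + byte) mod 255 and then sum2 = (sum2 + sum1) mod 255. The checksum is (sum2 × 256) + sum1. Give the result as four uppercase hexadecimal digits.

24E0

Running sums (mod 255):
  after byte 0 (58): sum1=58, sum2=58
  after byte 1 (242): sum1=45, sum2=103
  after byte 2 (182): sum1=227, sum2=75
  after byte 3 (20): sum1=247, sum2=67
  after byte 4 (232): sum1=224, sum2=36
Checksum = sum2·256 + sum1 = 36·256 + 224 = 9440 = 0x24E0.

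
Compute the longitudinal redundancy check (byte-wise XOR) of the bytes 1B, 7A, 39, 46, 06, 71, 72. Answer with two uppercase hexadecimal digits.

XOR the bytes together:
  start with 0x1B
  0x1B ⊕ 0x7A = 0x61
  0x61 ⊕ 0x39 = 0x58
  0x58 ⊕ 0x46 = 0x1E
  0x1E ⊕ 0x06 = 0x18
  0x18 ⊕ 0x71 = 0x69
  0x69 ⊕ 0x72 = 0x1B

1B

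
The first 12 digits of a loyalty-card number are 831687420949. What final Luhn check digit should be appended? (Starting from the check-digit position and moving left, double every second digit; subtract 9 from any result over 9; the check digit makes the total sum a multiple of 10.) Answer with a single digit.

9

Partial digits right→left: 9 4 9 0 2 4 7 8 6 1 3 8
Double every second digit counting from the check-digit position (so the 1st, 3rd, 5th, ... of the partial from the right).
  doubled (with −9 where >9): 9 9 4 5 3 6 → sum 36
  kept as-is: 4 0 4 8 1 8 → sum 25
Total = 36 + 25 = 61.
Check digit = (10 − (61 mod 10)) mod 10 = 9.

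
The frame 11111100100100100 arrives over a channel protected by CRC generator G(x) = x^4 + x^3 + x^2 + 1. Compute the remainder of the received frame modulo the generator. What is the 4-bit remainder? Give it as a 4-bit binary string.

Modulo-2 division of 11111100100100100 by 11101:
  pos 0: 11111 XOR 11101 = 00010
  pos 3: 10100 XOR 11101 = 01001
  pos 4: 10011 XOR 11101 = 01110
  pos 5: 11100 XOR 11101 = 00001
  pos 9: 10100 XOR 11101 = 01001
  pos 10: 10011 XOR 11101 = 01110
  pos 11: 11100 XOR 11101 = 00001
Remainder = 0010 (nonzero — an error is detected).

0010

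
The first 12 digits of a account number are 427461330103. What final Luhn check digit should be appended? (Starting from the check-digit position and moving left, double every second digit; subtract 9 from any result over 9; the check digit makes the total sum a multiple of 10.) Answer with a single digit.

Partial digits right→left: 3 0 1 0 3 3 1 6 4 7 2 4
Double every second digit counting from the check-digit position (so the 1st, 3rd, 5th, ... of the partial from the right).
  doubled (with −9 where >9): 6 2 6 2 8 4 → sum 28
  kept as-is: 0 0 3 6 7 4 → sum 20
Total = 28 + 20 = 48.
Check digit = (10 − (48 mod 10)) mod 10 = 2.

2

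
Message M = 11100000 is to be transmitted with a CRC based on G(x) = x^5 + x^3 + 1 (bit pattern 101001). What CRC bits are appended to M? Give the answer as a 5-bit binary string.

Append 5 zeros: 1110000000000. Divide by 101001 (XOR where the leading bit is 1):
  pos 0: 111000 XOR 101001 = 010001
  pos 1: 100010 XOR 101001 = 001011
  pos 3: 101100 XOR 101001 = 000101
  pos 6: 101000 XOR 101001 = 000001
Remainder (last 5 bits) = 00010. This is the CRC / FCS.

00010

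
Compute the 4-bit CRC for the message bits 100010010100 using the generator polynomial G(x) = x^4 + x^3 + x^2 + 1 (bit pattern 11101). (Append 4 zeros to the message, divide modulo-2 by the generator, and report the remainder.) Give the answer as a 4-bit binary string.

Append 4 zeros: 1000100101000000. Divide by 11101 (XOR where the leading bit is 1):
  pos 0: 10001 XOR 11101 = 01100
  pos 1: 11000 XOR 11101 = 00101
  pos 3: 10101 XOR 11101 = 01000
  pos 4: 10000 XOR 11101 = 01101
  pos 5: 11011 XOR 11101 = 00110
  pos 7: 11000 XOR 11101 = 00101
  pos 9: 10100 XOR 11101 = 01001
  pos 10: 10010 XOR 11101 = 01111
  pos 11: 11110 XOR 11101 = 00011
Remainder (last 4 bits) = 0011. This is the CRC / FCS.

0011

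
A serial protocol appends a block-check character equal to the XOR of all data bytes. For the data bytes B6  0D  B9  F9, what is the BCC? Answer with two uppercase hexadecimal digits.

XOR the bytes together:
  start with 0xB6
  0xB6 ⊕ 0x0D = 0xBB
  0xBB ⊕ 0xB9 = 0x02
  0x02 ⊕ 0xF9 = 0xFB

FB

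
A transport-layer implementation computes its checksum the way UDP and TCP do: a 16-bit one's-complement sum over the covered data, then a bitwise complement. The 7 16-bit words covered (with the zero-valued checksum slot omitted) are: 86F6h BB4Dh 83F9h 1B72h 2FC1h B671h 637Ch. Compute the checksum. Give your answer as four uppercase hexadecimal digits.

One's-complement addition (fold any carry out of bit 15 back into bit 0):
  0x86F6 + 0xBB4D = 0x14243 → wrap carry → 0x4244
  0x4244 + 0x83F9 = 0x0C63D
  0xC63D + 0x1B72 = 0x0E1AF
  0xE1AF + 0x2FC1 = 0x11170 → wrap carry → 0x1171
  0x1171 + 0xB671 = 0x0C7E2
  0xC7E2 + 0x637C = 0x12B5E → wrap carry → 0x2B5F
One's-complement sum = 0x2B5F.
Checksum = ~0x2B5F & 0xFFFF = 0xD4A0.

D4A0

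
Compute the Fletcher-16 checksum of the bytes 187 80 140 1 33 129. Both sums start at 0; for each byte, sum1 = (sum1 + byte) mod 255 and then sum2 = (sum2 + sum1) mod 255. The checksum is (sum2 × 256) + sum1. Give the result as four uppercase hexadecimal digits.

Running sums (mod 255):
  after byte 0 (187): sum1=187, sum2=187
  after byte 1 (80): sum1=12, sum2=199
  after byte 2 (140): sum1=152, sum2=96
  after byte 3 (1): sum1=153, sum2=249
  after byte 4 (33): sum1=186, sum2=180
  after byte 5 (129): sum1=60, sum2=240
Checksum = sum2·256 + sum1 = 240·256 + 60 = 61500 = 0xF03C.

F03C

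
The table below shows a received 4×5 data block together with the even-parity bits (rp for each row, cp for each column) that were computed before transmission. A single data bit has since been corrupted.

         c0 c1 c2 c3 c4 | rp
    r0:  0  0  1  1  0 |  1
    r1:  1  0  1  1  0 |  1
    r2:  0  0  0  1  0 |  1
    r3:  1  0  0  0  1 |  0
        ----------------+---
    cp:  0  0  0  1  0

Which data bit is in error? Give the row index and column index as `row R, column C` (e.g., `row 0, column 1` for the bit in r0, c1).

row 0, column 4

Recompute each row's even parity and compare to rp:
  r0: data parity 0, sent rp 1 → mismatch
  r1: data parity 1, sent rp 1 → ok
  r2: data parity 1, sent rp 1 → ok
  r3: data parity 0, sent rp 0 → ok
Recompute each column's even parity and compare to cp:
  c0: data parity 0, sent cp 0 → ok
  c1: data parity 0, sent cp 0 → ok
  c2: data parity 0, sent cp 0 → ok
  c3: data parity 1, sent cp 1 → ok
  c4: data parity 1, sent cp 0 → mismatch
Exactly one row (r0) and one column (c4) fail → the flipped bit is at their intersection.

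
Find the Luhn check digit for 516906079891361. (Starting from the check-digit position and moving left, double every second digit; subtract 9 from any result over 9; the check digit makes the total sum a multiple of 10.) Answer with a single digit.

2

Partial digits right→left: 1 6 3 1 9 8 9 7 0 6 0 9 6 1 5
Double every second digit counting from the check-digit position (so the 1st, 3rd, 5th, ... of the partial from the right).
  doubled (with −9 where >9): 2 6 9 9 0 0 3 1 → sum 30
  kept as-is: 6 1 8 7 6 9 1 → sum 38
Total = 30 + 38 = 68.
Check digit = (10 − (68 mod 10)) mod 10 = 2.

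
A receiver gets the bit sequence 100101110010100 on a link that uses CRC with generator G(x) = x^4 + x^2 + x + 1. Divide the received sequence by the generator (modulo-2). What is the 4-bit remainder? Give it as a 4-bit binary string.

0010

Modulo-2 division of 100101110010100 by 10111:
  pos 0: 10010 XOR 10111 = 00101
  pos 2: 10111 XOR 10111 = 00000
  pos 7: 10010 XOR 10111 = 00101
  pos 9: 10110 XOR 10111 = 00001
Remainder = 0010 (nonzero — an error is detected).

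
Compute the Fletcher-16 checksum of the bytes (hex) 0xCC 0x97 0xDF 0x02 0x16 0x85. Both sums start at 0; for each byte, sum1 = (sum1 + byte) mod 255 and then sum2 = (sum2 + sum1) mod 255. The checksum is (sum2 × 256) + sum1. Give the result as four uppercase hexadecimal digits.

F9E1

Running sums (mod 255):
  after byte 0 (0xCC): sum1=204, sum2=204
  after byte 1 (0x97): sum1=100, sum2=49
  after byte 2 (0xDF): sum1=68, sum2=117
  after byte 3 (0x02): sum1=70, sum2=187
  after byte 4 (0x16): sum1=92, sum2=24
  after byte 5 (0x85): sum1=225, sum2=249
Checksum = sum2·256 + sum1 = 249·256 + 225 = 63969 = 0xF9E1.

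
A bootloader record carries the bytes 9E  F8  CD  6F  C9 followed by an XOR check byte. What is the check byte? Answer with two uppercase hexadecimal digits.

XOR the bytes together:
  start with 0x9E
  0x9E ⊕ 0xF8 = 0x66
  0x66 ⊕ 0xCD = 0xAB
  0xAB ⊕ 0x6F = 0xC4
  0xC4 ⊕ 0xC9 = 0x0D

0D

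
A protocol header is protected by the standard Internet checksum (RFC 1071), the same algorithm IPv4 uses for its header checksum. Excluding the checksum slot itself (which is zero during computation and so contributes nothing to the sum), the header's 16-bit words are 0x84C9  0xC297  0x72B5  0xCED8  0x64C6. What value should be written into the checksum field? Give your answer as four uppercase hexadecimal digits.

124A

One's-complement addition (fold any carry out of bit 15 back into bit 0):
  0x84C9 + 0xC297 = 0x14760 → wrap carry → 0x4761
  0x4761 + 0x72B5 = 0x0BA16
  0xBA16 + 0xCED8 = 0x188EE → wrap carry → 0x88EF
  0x88EF + 0x64C6 = 0x0EDB5
One's-complement sum = 0xEDB5.
Checksum = ~0xEDB5 & 0xFFFF = 0x124A.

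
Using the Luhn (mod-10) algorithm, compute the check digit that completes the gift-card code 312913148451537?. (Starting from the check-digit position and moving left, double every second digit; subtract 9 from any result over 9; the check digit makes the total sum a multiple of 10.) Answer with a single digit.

Partial digits right→left: 7 3 5 1 5 4 8 4 1 3 1 9 2 1 3
Double every second digit counting from the check-digit position (so the 1st, 3rd, 5th, ... of the partial from the right).
  doubled (with −9 where >9): 5 1 1 7 2 2 4 6 → sum 28
  kept as-is: 3 1 4 4 3 9 1 → sum 25
Total = 28 + 25 = 53.
Check digit = (10 − (53 mod 10)) mod 10 = 7.

7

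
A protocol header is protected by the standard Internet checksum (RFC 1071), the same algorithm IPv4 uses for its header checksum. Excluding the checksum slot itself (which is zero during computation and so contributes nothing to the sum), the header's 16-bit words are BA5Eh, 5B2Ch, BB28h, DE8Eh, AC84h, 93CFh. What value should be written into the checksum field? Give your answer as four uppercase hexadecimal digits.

One's-complement addition (fold any carry out of bit 15 back into bit 0):
  0xBA5E + 0x5B2C = 0x1158A → wrap carry → 0x158B
  0x158B + 0xBB28 = 0x0D0B3
  0xD0B3 + 0xDE8E = 0x1AF41 → wrap carry → 0xAF42
  0xAF42 + 0xAC84 = 0x15BC6 → wrap carry → 0x5BC7
  0x5BC7 + 0x93CF = 0x0EF96
One's-complement sum = 0xEF96.
Checksum = ~0xEF96 & 0xFFFF = 0x1069.

1069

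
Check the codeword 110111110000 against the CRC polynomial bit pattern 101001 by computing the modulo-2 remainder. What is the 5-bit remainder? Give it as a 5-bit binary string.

Modulo-2 division of 110111110000 by 101001:
  pos 0: 110111 XOR 101001 = 011110
  pos 1: 111101 XOR 101001 = 010100
  pos 2: 101001 XOR 101001 = 000000
Remainder = 00000 (zero — the frame passes the CRC check).

00000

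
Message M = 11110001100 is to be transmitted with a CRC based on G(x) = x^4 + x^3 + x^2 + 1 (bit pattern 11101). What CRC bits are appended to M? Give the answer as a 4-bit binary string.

1010

Append 4 zeros: 111100011000000. Divide by 11101 (XOR where the leading bit is 1):
  pos 0: 11110 XOR 11101 = 00011
  pos 3: 11001 XOR 11101 = 00100
  pos 5: 10010 XOR 11101 = 01111
  pos 6: 11110 XOR 11101 = 00011
  pos 9: 11000 XOR 11101 = 00101
Remainder (last 4 bits) = 1010. This is the CRC / FCS.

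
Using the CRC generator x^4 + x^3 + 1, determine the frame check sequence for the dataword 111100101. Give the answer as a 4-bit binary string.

Append 4 zeros: 1111001010000. Divide by 11001 (XOR where the leading bit is 1):
  pos 0: 11110 XOR 11001 = 00111
  pos 2: 11101 XOR 11001 = 00100
  pos 4: 10001 XOR 11001 = 01000
  pos 5: 10000 XOR 11001 = 01001
  pos 6: 10010 XOR 11001 = 01011
  pos 7: 10110 XOR 11001 = 01111
  pos 8: 11110 XOR 11001 = 00111
Remainder (last 4 bits) = 0111. This is the CRC / FCS.

0111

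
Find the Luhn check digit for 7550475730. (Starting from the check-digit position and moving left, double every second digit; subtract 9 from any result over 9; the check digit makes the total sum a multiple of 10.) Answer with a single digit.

Partial digits right→left: 0 3 7 5 7 4 0 5 5 7
Double every second digit counting from the check-digit position (so the 1st, 3rd, 5th, ... of the partial from the right).
  doubled (with −9 where >9): 0 5 5 0 1 → sum 11
  kept as-is: 3 5 4 5 7 → sum 24
Total = 11 + 24 = 35.
Check digit = (10 − (35 mod 10)) mod 10 = 5.

5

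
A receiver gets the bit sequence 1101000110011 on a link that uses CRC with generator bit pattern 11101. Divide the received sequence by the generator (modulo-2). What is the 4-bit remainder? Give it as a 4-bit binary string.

0111

Modulo-2 division of 1101000110011 by 11101:
  pos 0: 11010 XOR 11101 = 00111
  pos 2: 11100 XOR 11101 = 00001
  pos 6: 11100 XOR 11101 = 00001
Remainder = 0111 (nonzero — an error is detected).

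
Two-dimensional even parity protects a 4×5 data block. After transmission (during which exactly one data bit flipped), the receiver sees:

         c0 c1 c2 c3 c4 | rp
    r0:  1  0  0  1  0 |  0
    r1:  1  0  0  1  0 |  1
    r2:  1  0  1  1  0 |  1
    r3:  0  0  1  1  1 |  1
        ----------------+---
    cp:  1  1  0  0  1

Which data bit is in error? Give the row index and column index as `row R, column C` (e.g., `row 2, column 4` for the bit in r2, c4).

row 1, column 1

Recompute each row's even parity and compare to rp:
  r0: data parity 0, sent rp 0 → ok
  r1: data parity 0, sent rp 1 → mismatch
  r2: data parity 1, sent rp 1 → ok
  r3: data parity 1, sent rp 1 → ok
Recompute each column's even parity and compare to cp:
  c0: data parity 1, sent cp 1 → ok
  c1: data parity 0, sent cp 1 → mismatch
  c2: data parity 0, sent cp 0 → ok
  c3: data parity 0, sent cp 0 → ok
  c4: data parity 1, sent cp 1 → ok
Exactly one row (r1) and one column (c1) fail → the flipped bit is at their intersection.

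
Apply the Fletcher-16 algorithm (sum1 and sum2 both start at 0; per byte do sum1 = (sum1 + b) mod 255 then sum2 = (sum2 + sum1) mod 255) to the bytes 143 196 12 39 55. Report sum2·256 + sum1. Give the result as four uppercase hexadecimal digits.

Running sums (mod 255):
  after byte 0 (143): sum1=143, sum2=143
  after byte 1 (196): sum1=84, sum2=227
  after byte 2 (12): sum1=96, sum2=68
  after byte 3 (39): sum1=135, sum2=203
  after byte 4 (55): sum1=190, sum2=138
Checksum = sum2·256 + sum1 = 138·256 + 190 = 35518 = 0x8ABE.

8ABE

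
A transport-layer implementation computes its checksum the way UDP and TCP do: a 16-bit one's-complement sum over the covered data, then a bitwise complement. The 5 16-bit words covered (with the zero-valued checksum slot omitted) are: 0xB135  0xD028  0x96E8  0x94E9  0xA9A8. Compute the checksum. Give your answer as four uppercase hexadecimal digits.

One's-complement addition (fold any carry out of bit 15 back into bit 0):
  0xB135 + 0xD028 = 0x1815D → wrap carry → 0x815E
  0x815E + 0x96E8 = 0x11846 → wrap carry → 0x1847
  0x1847 + 0x94E9 = 0x0AD30
  0xAD30 + 0xA9A8 = 0x156D8 → wrap carry → 0x56D9
One's-complement sum = 0x56D9.
Checksum = ~0x56D9 & 0xFFFF = 0xA926.

A926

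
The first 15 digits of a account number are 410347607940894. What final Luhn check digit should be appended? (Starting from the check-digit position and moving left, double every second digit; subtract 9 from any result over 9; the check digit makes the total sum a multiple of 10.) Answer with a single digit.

Partial digits right→left: 4 9 8 0 4 9 7 0 6 7 4 3 0 1 4
Double every second digit counting from the check-digit position (so the 1st, 3rd, 5th, ... of the partial from the right).
  doubled (with −9 where >9): 8 7 8 5 3 8 0 8 → sum 47
  kept as-is: 9 0 9 0 7 3 1 → sum 29
Total = 47 + 29 = 76.
Check digit = (10 − (76 mod 10)) mod 10 = 4.

4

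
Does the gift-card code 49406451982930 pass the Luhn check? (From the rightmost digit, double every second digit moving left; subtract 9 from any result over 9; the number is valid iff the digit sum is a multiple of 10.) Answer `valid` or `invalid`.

valid

From the right, keep odd positions and double even positions (subtract 9 from any doubled value over 9):
  doubled (positions 2,4,...): 6 4 9 1 3 8 8 → sum 39
  kept (positions 1,3,...): 0 9 8 1 4 0 9 → sum 31
Total = 70.
70 mod 10 = 0, so the number is valid.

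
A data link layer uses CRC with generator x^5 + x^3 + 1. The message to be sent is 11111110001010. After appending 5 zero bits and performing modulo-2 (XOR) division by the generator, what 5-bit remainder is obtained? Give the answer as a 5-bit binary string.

Append 5 zeros: 1111111000101000000. Divide by 101001 (XOR where the leading bit is 1):
  pos 0: 111111 XOR 101001 = 010110
  pos 1: 101101 XOR 101001 = 000100
  pos 4: 100000 XOR 101001 = 001001
  pos 6: 100110 XOR 101001 = 001111
  pos 8: 111110 XOR 101001 = 010111
  pos 9: 101110 XOR 101001 = 000111
  pos 12: 111000 XOR 101001 = 010001
  pos 13: 100010 XOR 101001 = 001011
Remainder (last 5 bits) = 01011. This is the CRC / FCS.

01011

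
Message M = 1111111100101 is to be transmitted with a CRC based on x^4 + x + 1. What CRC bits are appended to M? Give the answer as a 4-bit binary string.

Append 4 zeros: 11111111001010000. Divide by 10011 (XOR where the leading bit is 1):
  pos 0: 11111 XOR 10011 = 01100
  pos 1: 11001 XOR 10011 = 01010
  pos 2: 10101 XOR 10011 = 00110
  pos 4: 11010 XOR 10011 = 01001
  pos 5: 10010 XOR 10011 = 00001
  pos 9: 11010 XOR 10011 = 01001
  pos 10: 10010 XOR 10011 = 00001
Remainder (last 4 bits) = 0100. This is the CRC / FCS.

0100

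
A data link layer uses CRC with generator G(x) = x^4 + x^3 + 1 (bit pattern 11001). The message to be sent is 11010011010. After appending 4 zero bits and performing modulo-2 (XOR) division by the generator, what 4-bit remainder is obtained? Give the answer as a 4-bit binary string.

Append 4 zeros: 110100110100000. Divide by 11001 (XOR where the leading bit is 1):
  pos 0: 11010 XOR 11001 = 00011
  pos 3: 11011 XOR 11001 = 00010
  pos 6: 10010 XOR 11001 = 01011
  pos 7: 10110 XOR 11001 = 01111
  pos 8: 11110 XOR 11001 = 00111
  pos 10: 11100 XOR 11001 = 00101
Remainder (last 4 bits) = 0101. This is the CRC / FCS.

0101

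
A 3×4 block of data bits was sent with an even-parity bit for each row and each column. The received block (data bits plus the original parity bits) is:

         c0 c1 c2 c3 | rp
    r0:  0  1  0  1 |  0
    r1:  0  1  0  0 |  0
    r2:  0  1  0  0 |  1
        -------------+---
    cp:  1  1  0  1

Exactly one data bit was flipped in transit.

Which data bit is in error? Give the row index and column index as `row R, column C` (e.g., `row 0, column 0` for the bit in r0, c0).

Recompute each row's even parity and compare to rp:
  r0: data parity 0, sent rp 0 → ok
  r1: data parity 1, sent rp 0 → mismatch
  r2: data parity 1, sent rp 1 → ok
Recompute each column's even parity and compare to cp:
  c0: data parity 0, sent cp 1 → mismatch
  c1: data parity 1, sent cp 1 → ok
  c2: data parity 0, sent cp 0 → ok
  c3: data parity 1, sent cp 1 → ok
Exactly one row (r1) and one column (c0) fail → the flipped bit is at their intersection.

row 1, column 0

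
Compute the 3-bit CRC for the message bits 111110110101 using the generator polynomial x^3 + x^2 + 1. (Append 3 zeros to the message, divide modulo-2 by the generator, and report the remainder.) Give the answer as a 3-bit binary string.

Append 3 zeros: 111110110101000. Divide by 1101 (XOR where the leading bit is 1):
  pos 0: 1111 XOR 1101 = 0010
  pos 2: 1010 XOR 1101 = 0111
  pos 3: 1111 XOR 1101 = 0010
  pos 5: 1010 XOR 1101 = 0111
  pos 6: 1111 XOR 1101 = 0010
  pos 8: 1001 XOR 1101 = 0100
  pos 9: 1000 XOR 1101 = 0101
  pos 10: 1010 XOR 1101 = 0111
  pos 11: 1110 XOR 1101 = 0011
Remainder (last 3 bits) = 011. This is the CRC / FCS.

011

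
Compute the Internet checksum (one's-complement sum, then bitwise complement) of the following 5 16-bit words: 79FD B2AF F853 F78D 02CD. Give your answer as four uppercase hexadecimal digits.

E0A3

One's-complement addition (fold any carry out of bit 15 back into bit 0):
  0x79FD + 0xB2AF = 0x12CAC → wrap carry → 0x2CAD
  0x2CAD + 0xF853 = 0x12500 → wrap carry → 0x2501
  0x2501 + 0xF78D = 0x11C8E → wrap carry → 0x1C8F
  0x1C8F + 0x02CD = 0x01F5C
One's-complement sum = 0x1F5C.
Checksum = ~0x1F5C & 0xFFFF = 0xE0A3.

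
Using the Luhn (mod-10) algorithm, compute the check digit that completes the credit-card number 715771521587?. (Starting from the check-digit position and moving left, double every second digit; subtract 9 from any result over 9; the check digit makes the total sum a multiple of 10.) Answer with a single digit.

8

Partial digits right→left: 7 8 5 1 2 5 1 7 7 5 1 7
Double every second digit counting from the check-digit position (so the 1st, 3rd, 5th, ... of the partial from the right).
  doubled (with −9 where >9): 5 1 4 2 5 2 → sum 19
  kept as-is: 8 1 5 7 5 7 → sum 33
Total = 19 + 33 = 52.
Check digit = (10 − (52 mod 10)) mod 10 = 8.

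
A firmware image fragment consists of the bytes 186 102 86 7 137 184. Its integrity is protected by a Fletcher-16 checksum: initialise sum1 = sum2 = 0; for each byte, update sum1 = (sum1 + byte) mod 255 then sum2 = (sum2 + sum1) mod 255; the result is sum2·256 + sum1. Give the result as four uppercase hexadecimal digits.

9AC0

Running sums (mod 255):
  after byte 0 (186): sum1=186, sum2=186
  after byte 1 (102): sum1=33, sum2=219
  after byte 2 (86): sum1=119, sum2=83
  after byte 3 (7): sum1=126, sum2=209
  after byte 4 (137): sum1=8, sum2=217
  after byte 5 (184): sum1=192, sum2=154
Checksum = sum2·256 + sum1 = 154·256 + 192 = 39616 = 0x9AC0.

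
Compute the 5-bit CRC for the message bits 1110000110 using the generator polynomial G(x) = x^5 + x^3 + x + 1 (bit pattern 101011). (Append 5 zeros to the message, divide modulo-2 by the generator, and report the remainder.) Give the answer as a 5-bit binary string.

Append 5 zeros: 111000011000000. Divide by 101011 (XOR where the leading bit is 1):
  pos 0: 111000 XOR 101011 = 010011
  pos 1: 100110 XOR 101011 = 001101
  pos 3: 110111 XOR 101011 = 011100
  pos 4: 111000 XOR 101011 = 010011
  pos 5: 100110 XOR 101011 = 001101
  pos 7: 110100 XOR 101011 = 011111
  pos 8: 111110 XOR 101011 = 010101
  pos 9: 101010 XOR 101011 = 000001
Remainder (last 5 bits) = 00001. This is the CRC / FCS.

00001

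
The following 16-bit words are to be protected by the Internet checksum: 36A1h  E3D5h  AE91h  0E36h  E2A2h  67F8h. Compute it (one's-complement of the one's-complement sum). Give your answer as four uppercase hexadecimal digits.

DE25

One's-complement addition (fold any carry out of bit 15 back into bit 0):
  0x36A1 + 0xE3D5 = 0x11A76 → wrap carry → 0x1A77
  0x1A77 + 0xAE91 = 0x0C908
  0xC908 + 0x0E36 = 0x0D73E
  0xD73E + 0xE2A2 = 0x1B9E0 → wrap carry → 0xB9E1
  0xB9E1 + 0x67F8 = 0x121D9 → wrap carry → 0x21DA
One's-complement sum = 0x21DA.
Checksum = ~0x21DA & 0xFFFF = 0xDE25.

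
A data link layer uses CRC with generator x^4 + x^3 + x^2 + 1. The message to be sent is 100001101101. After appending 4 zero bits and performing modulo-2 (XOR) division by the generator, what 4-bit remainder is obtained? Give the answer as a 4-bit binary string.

1100

Append 4 zeros: 1000011011010000. Divide by 11101 (XOR where the leading bit is 1):
  pos 0: 10000 XOR 11101 = 01101
  pos 1: 11011 XOR 11101 = 00110
  pos 3: 11010 XOR 11101 = 00111
  pos 5: 11111 XOR 11101 = 00010
  pos 8: 10010 XOR 11101 = 01111
  pos 9: 11110 XOR 11101 = 00011
Remainder (last 4 bits) = 1100. This is the CRC / FCS.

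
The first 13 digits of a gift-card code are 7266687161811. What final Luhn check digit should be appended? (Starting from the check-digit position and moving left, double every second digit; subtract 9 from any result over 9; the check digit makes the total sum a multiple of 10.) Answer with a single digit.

Partial digits right→left: 1 1 8 1 6 1 7 8 6 6 6 2 7
Double every second digit counting from the check-digit position (so the 1st, 3rd, 5th, ... of the partial from the right).
  doubled (with −9 where >9): 2 7 3 5 3 3 5 → sum 28
  kept as-is: 1 1 1 8 6 2 → sum 19
Total = 28 + 19 = 47.
Check digit = (10 − (47 mod 10)) mod 10 = 3.

3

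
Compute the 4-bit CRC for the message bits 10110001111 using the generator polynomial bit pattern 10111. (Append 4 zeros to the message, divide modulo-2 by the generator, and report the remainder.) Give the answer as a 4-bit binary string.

Append 4 zeros: 101100011110000. Divide by 10111 (XOR where the leading bit is 1):
  pos 0: 10110 XOR 10111 = 00001
  pos 4: 10011 XOR 10111 = 00100
  pos 6: 10011 XOR 10111 = 00100
  pos 8: 10000 XOR 10111 = 00111
  pos 10: 11100 XOR 10111 = 01011
Remainder (last 4 bits) = 1011. This is the CRC / FCS.

1011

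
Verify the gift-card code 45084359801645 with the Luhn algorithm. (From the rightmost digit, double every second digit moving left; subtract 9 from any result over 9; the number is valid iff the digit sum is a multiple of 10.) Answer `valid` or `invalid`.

From the right, keep odd positions and double even positions (subtract 9 from any doubled value over 9):
  doubled (positions 2,4,...): 8 2 7 1 8 0 8 → sum 34
  kept (positions 1,3,...): 5 6 0 9 3 8 5 → sum 36
Total = 70.
70 mod 10 = 0, so the number is valid.

valid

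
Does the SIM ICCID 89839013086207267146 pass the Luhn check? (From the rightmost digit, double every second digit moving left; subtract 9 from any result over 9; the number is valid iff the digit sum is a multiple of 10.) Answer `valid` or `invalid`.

From the right, keep odd positions and double even positions (subtract 9 from any doubled value over 9):
  doubled (positions 2,4,...): 8 5 4 0 3 0 2 9 7 7 → sum 45
  kept (positions 1,3,...): 6 1 6 7 2 8 3 0 3 9 → sum 45
Total = 90.
90 mod 10 = 0, so the number is valid.

valid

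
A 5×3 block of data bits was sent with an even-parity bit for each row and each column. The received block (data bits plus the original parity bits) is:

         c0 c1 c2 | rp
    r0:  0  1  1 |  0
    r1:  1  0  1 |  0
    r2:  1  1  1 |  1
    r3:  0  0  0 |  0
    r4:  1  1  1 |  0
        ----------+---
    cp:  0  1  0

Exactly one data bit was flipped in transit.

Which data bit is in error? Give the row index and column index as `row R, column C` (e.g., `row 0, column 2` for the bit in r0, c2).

Recompute each row's even parity and compare to rp:
  r0: data parity 0, sent rp 0 → ok
  r1: data parity 0, sent rp 0 → ok
  r2: data parity 1, sent rp 1 → ok
  r3: data parity 0, sent rp 0 → ok
  r4: data parity 1, sent rp 0 → mismatch
Recompute each column's even parity and compare to cp:
  c0: data parity 1, sent cp 0 → mismatch
  c1: data parity 1, sent cp 1 → ok
  c2: data parity 0, sent cp 0 → ok
Exactly one row (r4) and one column (c0) fail → the flipped bit is at their intersection.

row 4, column 0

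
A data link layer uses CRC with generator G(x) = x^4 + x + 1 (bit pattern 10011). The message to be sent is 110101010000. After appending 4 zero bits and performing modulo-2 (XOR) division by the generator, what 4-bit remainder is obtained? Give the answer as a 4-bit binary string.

Append 4 zeros: 1101010100000000. Divide by 10011 (XOR where the leading bit is 1):
  pos 0: 11010 XOR 10011 = 01001
  pos 1: 10011 XOR 10011 = 00000
  pos 7: 10000 XOR 10011 = 00011
  pos 10: 11000 XOR 10011 = 01011
  pos 11: 10110 XOR 10011 = 00101
Remainder (last 4 bits) = 0101. This is the CRC / FCS.

0101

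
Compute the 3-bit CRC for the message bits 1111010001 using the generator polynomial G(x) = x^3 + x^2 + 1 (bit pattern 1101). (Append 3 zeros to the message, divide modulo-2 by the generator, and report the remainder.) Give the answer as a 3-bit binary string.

001

Append 3 zeros: 1111010001000. Divide by 1101 (XOR where the leading bit is 1):
  pos 0: 1111 XOR 1101 = 0010
  pos 2: 1001 XOR 1101 = 0100
  pos 3: 1000 XOR 1101 = 0101
  pos 4: 1010 XOR 1101 = 0111
  pos 5: 1110 XOR 1101 = 0011
  pos 7: 1110 XOR 1101 = 0011
  pos 9: 1100 XOR 1101 = 0001
Remainder (last 3 bits) = 001. This is the CRC / FCS.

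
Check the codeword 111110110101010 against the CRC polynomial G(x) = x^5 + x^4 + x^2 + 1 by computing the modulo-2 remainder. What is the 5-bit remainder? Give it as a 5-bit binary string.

00000

Modulo-2 division of 111110110101010 by 110101:
  pos 0: 111110 XOR 110101 = 001011
  pos 2: 101111 XOR 110101 = 011010
  pos 3: 110100 XOR 110101 = 000001
  pos 8: 110101 XOR 110101 = 000000
Remainder = 00000 (zero — the frame passes the CRC check).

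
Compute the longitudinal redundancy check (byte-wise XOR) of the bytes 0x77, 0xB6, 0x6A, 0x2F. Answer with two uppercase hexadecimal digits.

XOR the bytes together:
  start with 0x77
  0x77 ⊕ 0xB6 = 0xC1
  0xC1 ⊕ 0x6A = 0xAB
  0xAB ⊕ 0x2F = 0x84

84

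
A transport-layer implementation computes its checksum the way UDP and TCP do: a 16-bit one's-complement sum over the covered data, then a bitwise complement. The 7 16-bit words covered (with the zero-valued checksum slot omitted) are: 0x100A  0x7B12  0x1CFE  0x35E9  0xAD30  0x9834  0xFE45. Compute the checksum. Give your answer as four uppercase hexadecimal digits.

One's-complement addition (fold any carry out of bit 15 back into bit 0):
  0x100A + 0x7B12 = 0x08B1C
  0x8B1C + 0x1CFE = 0x0A81A
  0xA81A + 0x35E9 = 0x0DE03
  0xDE03 + 0xAD30 = 0x18B33 → wrap carry → 0x8B34
  0x8B34 + 0x9834 = 0x12368 → wrap carry → 0x2369
  0x2369 + 0xFE45 = 0x121AE → wrap carry → 0x21AF
One's-complement sum = 0x21AF.
Checksum = ~0x21AF & 0xFFFF = 0xDE50.

DE50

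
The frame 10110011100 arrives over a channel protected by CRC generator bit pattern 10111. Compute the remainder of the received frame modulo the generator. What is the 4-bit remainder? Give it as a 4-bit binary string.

Modulo-2 division of 10110011100 by 10111:
  pos 0: 10110 XOR 10111 = 00001
  pos 4: 10111 XOR 10111 = 00000
Remainder = 0000 (zero — the frame passes the CRC check).

0000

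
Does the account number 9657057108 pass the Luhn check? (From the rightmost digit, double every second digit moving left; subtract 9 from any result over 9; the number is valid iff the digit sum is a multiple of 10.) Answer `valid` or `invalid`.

From the right, keep odd positions and double even positions (subtract 9 from any doubled value over 9):
  doubled (positions 2,4,...): 0 5 0 1 9 → sum 15
  kept (positions 1,3,...): 8 1 5 7 6 → sum 27
Total = 42.
42 mod 10 = 2, so the number is invalid.

invalid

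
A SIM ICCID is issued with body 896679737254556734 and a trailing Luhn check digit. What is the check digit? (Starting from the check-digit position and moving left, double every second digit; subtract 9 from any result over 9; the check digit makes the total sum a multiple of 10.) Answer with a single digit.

Partial digits right→left: 4 3 7 6 5 5 4 5 2 7 3 7 9 7 6 6 9 8
Double every second digit counting from the check-digit position (so the 1st, 3rd, 5th, ... of the partial from the right).
  doubled (with −9 where >9): 8 5 1 8 4 6 9 3 9 → sum 53
  kept as-is: 3 6 5 5 7 7 7 6 8 → sum 54
Total = 53 + 54 = 107.
Check digit = (10 − (107 mod 10)) mod 10 = 3.

3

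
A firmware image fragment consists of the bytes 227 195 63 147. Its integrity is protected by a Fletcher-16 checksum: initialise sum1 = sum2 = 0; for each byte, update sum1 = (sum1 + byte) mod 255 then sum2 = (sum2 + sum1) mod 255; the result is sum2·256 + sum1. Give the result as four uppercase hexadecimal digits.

Running sums (mod 255):
  after byte 0 (227): sum1=227, sum2=227
  after byte 1 (195): sum1=167, sum2=139
  after byte 2 (63): sum1=230, sum2=114
  after byte 3 (147): sum1=122, sum2=236
Checksum = sum2·256 + sum1 = 236·256 + 122 = 60538 = 0xEC7A.

EC7A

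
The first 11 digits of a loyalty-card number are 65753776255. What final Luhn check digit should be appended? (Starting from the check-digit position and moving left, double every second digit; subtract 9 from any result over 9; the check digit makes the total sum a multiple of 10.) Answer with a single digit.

8

Partial digits right→left: 5 5 2 6 7 7 3 5 7 5 6
Double every second digit counting from the check-digit position (so the 1st, 3rd, 5th, ... of the partial from the right).
  doubled (with −9 where >9): 1 4 5 6 5 3 → sum 24
  kept as-is: 5 6 7 5 5 → sum 28
Total = 24 + 28 = 52.
Check digit = (10 − (52 mod 10)) mod 10 = 8.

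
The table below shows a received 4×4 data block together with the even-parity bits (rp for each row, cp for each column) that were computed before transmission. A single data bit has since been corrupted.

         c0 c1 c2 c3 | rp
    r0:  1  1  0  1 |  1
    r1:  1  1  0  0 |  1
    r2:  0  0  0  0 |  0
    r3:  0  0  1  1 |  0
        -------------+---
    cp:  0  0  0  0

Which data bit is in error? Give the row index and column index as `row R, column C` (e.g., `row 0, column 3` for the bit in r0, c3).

row 1, column 2

Recompute each row's even parity and compare to rp:
  r0: data parity 1, sent rp 1 → ok
  r1: data parity 0, sent rp 1 → mismatch
  r2: data parity 0, sent rp 0 → ok
  r3: data parity 0, sent rp 0 → ok
Recompute each column's even parity and compare to cp:
  c0: data parity 0, sent cp 0 → ok
  c1: data parity 0, sent cp 0 → ok
  c2: data parity 1, sent cp 0 → mismatch
  c3: data parity 0, sent cp 0 → ok
Exactly one row (r1) and one column (c2) fail → the flipped bit is at their intersection.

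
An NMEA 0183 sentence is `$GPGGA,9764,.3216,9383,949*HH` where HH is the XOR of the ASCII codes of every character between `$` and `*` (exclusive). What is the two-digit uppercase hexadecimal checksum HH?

XOR the ASCII codes of the payload characters:
  'G' = 0x47 → acc = 0x47
  'P' = 0x50 → acc = 0x17
  'G' = 0x47 → acc = 0x50
  'G' = 0x47 → acc = 0x17
  'A' = 0x41 → acc = 0x56
  ',' = 0x2C → acc = 0x7A
  '9' = 0x39 → acc = 0x43
  '7' = 0x37 → acc = 0x74
  '6' = 0x36 → acc = 0x42
  '4' = 0x34 → acc = 0x76
  ',' = 0x2C → acc = 0x5A
  '.' = 0x2E → acc = 0x74
  '3' = 0x33 → acc = 0x47
  '2' = 0x32 → acc = 0x75
  '1' = 0x31 → acc = 0x44
  '6' = 0x36 → acc = 0x72
  ',' = 0x2C → acc = 0x5E
  '9' = 0x39 → acc = 0x67
  '3' = 0x33 → acc = 0x54
  '8' = 0x38 → acc = 0x6C
  '3' = 0x33 → acc = 0x5F
  ',' = 0x2C → acc = 0x73
  '9' = 0x39 → acc = 0x4A
  '4' = 0x34 → acc = 0x7E
  '9' = 0x39 → acc = 0x47
Checksum = 0x47.

47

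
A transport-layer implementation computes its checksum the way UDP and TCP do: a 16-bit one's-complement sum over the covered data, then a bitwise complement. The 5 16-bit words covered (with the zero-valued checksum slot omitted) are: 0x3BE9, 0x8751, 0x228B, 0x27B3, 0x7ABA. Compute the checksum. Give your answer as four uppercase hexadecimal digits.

One's-complement addition (fold any carry out of bit 15 back into bit 0):
  0x3BE9 + 0x8751 = 0x0C33A
  0xC33A + 0x228B = 0x0E5C5
  0xE5C5 + 0x27B3 = 0x10D78 → wrap carry → 0x0D79
  0x0D79 + 0x7ABA = 0x08833
One's-complement sum = 0x8833.
Checksum = ~0x8833 & 0xFFFF = 0x77CC.

77CC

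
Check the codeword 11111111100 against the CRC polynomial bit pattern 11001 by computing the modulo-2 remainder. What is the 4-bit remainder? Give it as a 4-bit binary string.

Modulo-2 division of 11111111100 by 11001:
  pos 0: 11111 XOR 11001 = 00110
  pos 2: 11011 XOR 11001 = 00010
  pos 5: 10110 XOR 11001 = 01111
  pos 6: 11110 XOR 11001 = 00111
Remainder = 0111 (nonzero — an error is detected).

0111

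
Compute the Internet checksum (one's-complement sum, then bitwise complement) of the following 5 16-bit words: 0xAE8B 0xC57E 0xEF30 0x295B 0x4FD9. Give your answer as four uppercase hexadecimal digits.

One's-complement addition (fold any carry out of bit 15 back into bit 0):
  0xAE8B + 0xC57E = 0x17409 → wrap carry → 0x740A
  0x740A + 0xEF30 = 0x1633A → wrap carry → 0x633B
  0x633B + 0x295B = 0x08C96
  0x8C96 + 0x4FD9 = 0x0DC6F
One's-complement sum = 0xDC6F.
Checksum = ~0xDC6F & 0xFFFF = 0x2390.

2390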